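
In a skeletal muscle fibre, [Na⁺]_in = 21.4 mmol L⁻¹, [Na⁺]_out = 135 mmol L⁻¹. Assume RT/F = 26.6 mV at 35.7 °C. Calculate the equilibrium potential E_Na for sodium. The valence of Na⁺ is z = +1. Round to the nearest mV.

49 mV

E = (26.6/z) · ln([Na⁺]_out/[Na⁺]_in) with z = +1.
= (26.6/1) · ln(135/21.4) = 26.60 · ln(6.308)
= 26.60 · (1.8419) = 48.99 mV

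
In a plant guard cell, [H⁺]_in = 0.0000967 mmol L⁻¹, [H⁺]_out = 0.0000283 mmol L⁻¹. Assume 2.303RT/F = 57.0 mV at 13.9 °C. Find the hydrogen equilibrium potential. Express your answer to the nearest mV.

-30 mV

E = (57.0/z) · log₁₀([H⁺]_out/[H⁺]_in) with z = +1.
= (57.0/1) · log₁₀(0.0000283/0.0000967) = 57.00 · log₁₀(0.2927)
= 57.00 · (-0.5336) = -30.42 mV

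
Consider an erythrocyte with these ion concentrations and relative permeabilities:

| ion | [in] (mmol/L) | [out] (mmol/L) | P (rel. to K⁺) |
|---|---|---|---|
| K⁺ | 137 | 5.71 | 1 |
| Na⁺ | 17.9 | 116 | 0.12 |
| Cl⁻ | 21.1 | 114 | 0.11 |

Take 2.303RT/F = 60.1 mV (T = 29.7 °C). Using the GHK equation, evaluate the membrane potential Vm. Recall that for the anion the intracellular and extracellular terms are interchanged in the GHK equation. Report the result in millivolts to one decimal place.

Vm = 60.1 · log₁₀[(Σ P·[cation]ₒ + Σ P·[anion]ᵢ) / (Σ P·[cation]ᵢ + Σ P·[anion]ₒ)]
Numerator = 1×5.71 + 0.12×116 + 0.11×21.1 = 21.95
Denominator = 1×137 + 0.12×17.9 + 0.11×114 = 151.7
Vm = 60.1 · log₁₀(0.14471) = 60.1 × (-0.8395) = -50.45 mV

-50.5 mV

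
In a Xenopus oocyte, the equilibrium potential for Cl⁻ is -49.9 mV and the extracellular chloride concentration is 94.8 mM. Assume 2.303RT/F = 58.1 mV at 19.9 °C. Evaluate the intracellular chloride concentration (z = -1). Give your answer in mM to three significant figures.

13.1 mM

Nernst: E = (58.1/-1) · log₁₀([out]/[in]), so log₁₀([out]/[in]) = -49.9 × -1 / 58.1 = 0.8589.
[out]/[in] = 10^(0.8589) = 7.225.
[in] = 94.8 / 7.225 = 13.12 mM.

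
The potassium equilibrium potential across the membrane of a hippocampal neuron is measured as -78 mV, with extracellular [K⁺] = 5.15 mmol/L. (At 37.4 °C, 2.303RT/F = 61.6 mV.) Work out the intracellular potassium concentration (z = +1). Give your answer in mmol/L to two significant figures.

95 mmol/L

Nernst: E = (61.6/1) · log₁₀([out]/[in]), so log₁₀([out]/[in]) = -78.0 × 1 / 61.6 = -1.2662.
[out]/[in] = 10^(-1.2662) = 0.05417.
[in] = 5.15 / 0.05417 = 95.07 mmol/L.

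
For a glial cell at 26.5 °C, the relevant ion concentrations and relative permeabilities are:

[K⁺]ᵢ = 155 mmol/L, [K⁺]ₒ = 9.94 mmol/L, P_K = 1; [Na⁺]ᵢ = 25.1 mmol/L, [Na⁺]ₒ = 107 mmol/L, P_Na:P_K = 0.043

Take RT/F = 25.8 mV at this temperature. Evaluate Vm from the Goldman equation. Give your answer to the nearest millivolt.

Vm = 25.8 · ln[(Σ P·[cation]ₒ + Σ P·[anion]ᵢ) / (Σ P·[cation]ᵢ + Σ P·[anion]ₒ)]
Numerator = 1×9.94 + 0.043×107 = 14.54
Denominator = 1×155 + 0.043×25.1 = 156.1
Vm = 25.8 · ln(0.093164) = 25.8 × (-2.3734) = -61.23 mV

-61 mV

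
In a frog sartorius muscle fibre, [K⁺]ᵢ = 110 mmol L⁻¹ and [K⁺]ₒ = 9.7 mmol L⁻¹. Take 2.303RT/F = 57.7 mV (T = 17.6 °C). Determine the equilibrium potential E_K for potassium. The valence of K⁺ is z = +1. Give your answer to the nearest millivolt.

E = (57.7/z) · log₁₀([K⁺]_out/[K⁺]_in) with z = +1.
= (57.7/1) · log₁₀(9.7/110) = 57.70 · log₁₀(0.08818)
= 57.70 · (-1.0546) = -60.85 mV

-61 mV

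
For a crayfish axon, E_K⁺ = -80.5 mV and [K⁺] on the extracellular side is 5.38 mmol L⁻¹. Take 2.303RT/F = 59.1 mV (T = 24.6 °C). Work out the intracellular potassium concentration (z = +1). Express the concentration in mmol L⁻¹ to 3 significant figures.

Nernst: E = (59.1/1) · log₁₀([out]/[in]), so log₁₀([out]/[in]) = -80.5 × 1 / 59.1 = -1.3621.
[out]/[in] = 10^(-1.3621) = 0.04344.
[in] = 5.38 / 0.04344 = 123.8 mmol L⁻¹.

124 mmol L⁻¹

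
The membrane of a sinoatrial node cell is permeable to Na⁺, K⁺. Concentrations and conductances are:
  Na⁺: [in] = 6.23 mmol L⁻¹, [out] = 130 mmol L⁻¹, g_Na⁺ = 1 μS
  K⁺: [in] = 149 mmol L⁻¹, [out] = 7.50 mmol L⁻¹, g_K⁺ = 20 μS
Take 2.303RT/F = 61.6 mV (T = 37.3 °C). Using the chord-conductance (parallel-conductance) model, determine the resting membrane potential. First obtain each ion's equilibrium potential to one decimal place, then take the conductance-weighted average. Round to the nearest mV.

-72 mV

E_Na⁺ = (61.6/1)·log₁₀(130/6.23) = 81.3 mV
E_K⁺ = (61.6/1)·log₁₀(7.50/149) = -80.0 mV
Vm = (Σ gᵢEᵢ)/(Σ gᵢ) = (1·81.3 + 20·-80.0) / (1 + 20)
= -1518.70 / 21 = -72.32 mV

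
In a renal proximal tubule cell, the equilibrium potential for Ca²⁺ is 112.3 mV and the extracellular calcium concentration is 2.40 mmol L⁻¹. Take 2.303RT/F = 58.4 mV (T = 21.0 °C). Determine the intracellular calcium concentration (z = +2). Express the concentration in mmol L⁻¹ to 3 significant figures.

0.000342 mmol L⁻¹

Nernst: E = (58.4/2) · log₁₀([out]/[in]), so log₁₀([out]/[in]) = 112.3 × 2 / 58.4 = 3.8459.
[out]/[in] = 10^(3.8459) = 7013.
[in] = 2.40 / 7013 = 0.0003422 mmol L⁻¹.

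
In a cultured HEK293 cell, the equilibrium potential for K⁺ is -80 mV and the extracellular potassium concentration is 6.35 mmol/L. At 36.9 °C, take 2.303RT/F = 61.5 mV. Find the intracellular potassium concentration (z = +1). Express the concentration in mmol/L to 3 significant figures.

127 mmol/L

Nernst: E = (61.5/1) · log₁₀([out]/[in]), so log₁₀([out]/[in]) = -80.0 × 1 / 61.5 = -1.3008.
[out]/[in] = 10^(-1.3008) = 0.05002.
[in] = 6.35 / 0.05002 = 126.9 mmol/L.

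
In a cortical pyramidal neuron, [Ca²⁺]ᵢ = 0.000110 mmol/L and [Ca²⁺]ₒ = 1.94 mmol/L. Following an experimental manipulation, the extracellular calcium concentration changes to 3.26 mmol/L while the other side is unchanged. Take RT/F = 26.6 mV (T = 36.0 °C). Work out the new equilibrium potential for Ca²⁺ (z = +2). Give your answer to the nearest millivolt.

After the shift: [Ca²⁺]_out = 3.26, [Ca²⁺]_in = 0.000110 mmol/L.
E_new = (26.6/2)·ln(3.26/0.000110) = 13.30 · (10.2968) = 136.95 mV

137 mV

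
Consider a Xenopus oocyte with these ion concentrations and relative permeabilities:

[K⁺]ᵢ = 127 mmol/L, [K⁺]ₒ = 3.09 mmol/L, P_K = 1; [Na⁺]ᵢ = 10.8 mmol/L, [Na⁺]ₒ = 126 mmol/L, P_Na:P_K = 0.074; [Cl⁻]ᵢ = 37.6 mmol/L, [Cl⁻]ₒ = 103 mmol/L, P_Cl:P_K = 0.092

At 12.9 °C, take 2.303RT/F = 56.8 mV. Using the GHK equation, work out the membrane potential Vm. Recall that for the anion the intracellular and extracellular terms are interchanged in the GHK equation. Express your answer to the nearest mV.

Vm = 56.8 · log₁₀[(Σ P·[cation]ₒ + Σ P·[anion]ᵢ) / (Σ P·[cation]ᵢ + Σ P·[anion]ₒ)]
Numerator = 1×3.09 + 0.074×126 + 0.092×37.6 = 15.87
Denominator = 1×127 + 0.074×10.8 + 0.092×103 = 137.3
Vm = 56.8 · log₁₀(0.11563) = 56.8 × (-0.9369) = -53.22 mV

-53 mV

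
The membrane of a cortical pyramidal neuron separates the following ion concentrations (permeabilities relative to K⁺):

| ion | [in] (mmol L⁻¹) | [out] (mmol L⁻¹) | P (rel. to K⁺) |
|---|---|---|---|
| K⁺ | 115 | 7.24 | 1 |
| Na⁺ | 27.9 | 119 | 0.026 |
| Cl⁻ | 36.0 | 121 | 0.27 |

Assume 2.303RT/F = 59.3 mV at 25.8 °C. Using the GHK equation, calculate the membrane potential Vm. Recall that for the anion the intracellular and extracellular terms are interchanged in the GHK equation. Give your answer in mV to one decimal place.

Vm = 59.3 · log₁₀[(Σ P·[cation]ₒ + Σ P·[anion]ᵢ) / (Σ P·[cation]ᵢ + Σ P·[anion]ₒ)]
Numerator = 1×7.24 + 0.026×119 + 0.27×36.0 = 20.05
Denominator = 1×115 + 0.026×27.9 + 0.27×121 = 148.4
Vm = 59.3 · log₁₀(0.13514) = 59.3 × (-0.8692) = -51.54 mV

-51.5 mV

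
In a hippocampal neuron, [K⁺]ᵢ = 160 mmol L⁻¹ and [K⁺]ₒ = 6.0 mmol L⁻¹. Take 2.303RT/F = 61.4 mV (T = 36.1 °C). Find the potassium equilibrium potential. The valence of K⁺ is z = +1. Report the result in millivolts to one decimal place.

E = (61.4/z) · log₁₀([K⁺]_out/[K⁺]_in) with z = +1.
= (61.4/1) · log₁₀(6.0/160) = 61.40 · log₁₀(0.0375)
= 61.40 · (-1.4260) = -87.55 mV

-87.6 mV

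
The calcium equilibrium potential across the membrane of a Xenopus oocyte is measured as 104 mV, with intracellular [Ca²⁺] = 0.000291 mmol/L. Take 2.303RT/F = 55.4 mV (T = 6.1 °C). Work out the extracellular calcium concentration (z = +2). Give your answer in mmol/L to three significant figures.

1.65 mmol/L

Nernst: E = (55.4/2) · log₁₀([out]/[in]), so log₁₀([out]/[in]) = 104.0 × 2 / 55.4 = 3.7545.
[out]/[in] = 10^(3.7545) = 5682.
[out] = 5682 × 0.000291 = 1.654 mmol/L.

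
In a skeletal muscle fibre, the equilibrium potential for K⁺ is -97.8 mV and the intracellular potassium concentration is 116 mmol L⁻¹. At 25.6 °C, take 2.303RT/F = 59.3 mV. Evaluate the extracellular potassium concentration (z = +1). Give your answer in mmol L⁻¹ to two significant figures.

Nernst: E = (59.3/1) · log₁₀([out]/[in]), so log₁₀([out]/[in]) = -97.8 × 1 / 59.3 = -1.6492.
[out]/[in] = 10^(-1.6492) = 0.02243.
[out] = 0.02243 × 116 = 2.601 mmol L⁻¹.

2.6 mmol L⁻¹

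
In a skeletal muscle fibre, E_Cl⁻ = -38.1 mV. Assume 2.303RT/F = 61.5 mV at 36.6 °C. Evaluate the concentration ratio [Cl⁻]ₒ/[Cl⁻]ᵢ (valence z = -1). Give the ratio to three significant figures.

4.16

log₁₀([out]/[in]) = E·z/(61.5) = -38.1 × -1 / 61.5 = 0.6195
[out]/[in] = 10^(0.6195) = 4.164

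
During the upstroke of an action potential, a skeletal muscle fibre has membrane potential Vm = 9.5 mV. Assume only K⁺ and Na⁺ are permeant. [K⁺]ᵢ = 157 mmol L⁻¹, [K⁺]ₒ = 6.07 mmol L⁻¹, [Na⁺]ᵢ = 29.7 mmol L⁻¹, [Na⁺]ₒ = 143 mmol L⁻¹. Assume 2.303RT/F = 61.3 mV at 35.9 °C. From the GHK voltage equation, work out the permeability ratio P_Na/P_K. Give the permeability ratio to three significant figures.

Let α = P_Na/P_K. GHK: Vm = 61.3·log₁₀[(Kₒ + α·Naₒ)/(Kᵢ + α·Naᵢ)].
10^(Vm/61.3) = 10^(9.5/61.3) = 1.4288
So 1.4288·(Kᵢ + α·Naᵢ) = Kₒ + α·Naₒ → α = (1.4288·157.0 − 6.07) / (143.0 − 1.4288·29.7)
α = (224.3 − 6.07) / (143.0 − 42.44) = 218.3/100.6 = 2.17

2.17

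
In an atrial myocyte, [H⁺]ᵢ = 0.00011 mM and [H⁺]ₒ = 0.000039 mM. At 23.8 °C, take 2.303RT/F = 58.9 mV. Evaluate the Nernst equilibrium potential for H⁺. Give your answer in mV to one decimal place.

-26.5 mV

E = (58.9/z) · log₁₀([H⁺]_out/[H⁺]_in) with z = +1.
= (58.9/1) · log₁₀(0.000039/0.00011) = 58.90 · log₁₀(0.3545)
= 58.90 · (-0.4503) = -26.52 mV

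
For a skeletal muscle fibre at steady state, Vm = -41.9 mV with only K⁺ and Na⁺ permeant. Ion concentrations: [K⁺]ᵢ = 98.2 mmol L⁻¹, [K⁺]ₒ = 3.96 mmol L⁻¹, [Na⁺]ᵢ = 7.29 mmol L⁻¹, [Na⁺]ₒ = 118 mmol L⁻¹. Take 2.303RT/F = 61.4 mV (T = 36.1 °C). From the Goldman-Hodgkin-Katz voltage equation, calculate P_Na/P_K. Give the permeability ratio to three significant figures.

0.141

Let α = P_Na/P_K. GHK: Vm = 61.4·log₁₀[(Kₒ + α·Naₒ)/(Kᵢ + α·Naᵢ)].
10^(Vm/61.4) = 10^(-41.9/61.4) = 0.20777
So 0.20777·(Kᵢ + α·Naᵢ) = Kₒ + α·Naₒ → α = (0.20777·98.2 − 3.96) / (118.0 − 0.20777·7.29)
α = (20.4 − 3.96) / (118.0 − 1.515) = 16.44/116.5 = 0.1412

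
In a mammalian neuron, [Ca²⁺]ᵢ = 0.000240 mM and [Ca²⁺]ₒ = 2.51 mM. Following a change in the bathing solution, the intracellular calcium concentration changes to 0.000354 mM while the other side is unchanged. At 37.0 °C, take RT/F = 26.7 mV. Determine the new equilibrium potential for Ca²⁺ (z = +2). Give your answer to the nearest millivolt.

118 mV

After the shift: [Ca²⁺]_out = 2.51, [Ca²⁺]_in = 0.000354 mM.
E_new = (26.7/2)·ln(2.51/0.000354) = 13.35 · (8.8665) = 118.37 mV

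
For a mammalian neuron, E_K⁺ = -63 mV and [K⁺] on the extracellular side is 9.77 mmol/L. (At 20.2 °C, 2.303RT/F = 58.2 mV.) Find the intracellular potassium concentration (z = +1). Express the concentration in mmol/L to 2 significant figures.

Nernst: E = (58.2/1) · log₁₀([out]/[in]), so log₁₀([out]/[in]) = -63.0 × 1 / 58.2 = -1.0825.
[out]/[in] = 10^(-1.0825) = 0.0827.
[in] = 9.77 / 0.0827 = 118.1 mmol/L.

120 mmol/L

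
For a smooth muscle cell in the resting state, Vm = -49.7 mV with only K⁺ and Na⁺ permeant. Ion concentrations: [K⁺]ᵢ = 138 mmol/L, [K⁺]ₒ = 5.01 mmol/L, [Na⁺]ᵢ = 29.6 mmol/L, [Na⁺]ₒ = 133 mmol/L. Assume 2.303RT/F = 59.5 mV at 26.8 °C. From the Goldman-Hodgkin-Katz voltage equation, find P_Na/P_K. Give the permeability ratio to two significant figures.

0.12

Let α = P_Na/P_K. GHK: Vm = 59.5·log₁₀[(Kₒ + α·Naₒ)/(Kᵢ + α·Naᵢ)].
10^(Vm/59.5) = 10^(-49.7/59.5) = 0.14612
So 0.14612·(Kᵢ + α·Naᵢ) = Kₒ + α·Naₒ → α = (0.14612·138.0 − 5.01) / (133.0 − 0.14612·29.6)
α = (20.16 − 5.01) / (133.0 − 4.325) = 15.15/128.7 = 0.1178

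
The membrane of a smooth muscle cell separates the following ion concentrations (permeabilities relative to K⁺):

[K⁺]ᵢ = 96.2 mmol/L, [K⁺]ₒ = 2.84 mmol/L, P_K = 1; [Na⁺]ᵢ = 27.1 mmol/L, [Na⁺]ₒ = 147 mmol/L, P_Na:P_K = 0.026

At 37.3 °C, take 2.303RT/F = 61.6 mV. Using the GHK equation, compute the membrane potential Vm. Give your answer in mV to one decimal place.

-71.6 mV

Vm = 61.6 · log₁₀[(Σ P·[cation]ₒ + Σ P·[anion]ᵢ) / (Σ P·[cation]ᵢ + Σ P·[anion]ₒ)]
Numerator = 1×2.84 + 0.026×147 = 6.662
Denominator = 1×96.2 + 0.026×27.1 = 96.9
Vm = 61.6 · log₁₀(0.068748) = 61.6 × (-1.1627) = -71.62 mV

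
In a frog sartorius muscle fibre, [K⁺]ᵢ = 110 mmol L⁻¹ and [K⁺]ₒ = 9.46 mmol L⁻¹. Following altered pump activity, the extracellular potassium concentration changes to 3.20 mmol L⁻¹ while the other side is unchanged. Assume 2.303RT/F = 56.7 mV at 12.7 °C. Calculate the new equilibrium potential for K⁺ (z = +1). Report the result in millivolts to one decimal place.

-87.1 mV

After the shift: [K⁺]_out = 3.20, [K⁺]_in = 110 mmol L⁻¹.
E_new = (56.7/1)·log₁₀(3.20/110) = 56.70 · (-1.5362) = -87.10 mV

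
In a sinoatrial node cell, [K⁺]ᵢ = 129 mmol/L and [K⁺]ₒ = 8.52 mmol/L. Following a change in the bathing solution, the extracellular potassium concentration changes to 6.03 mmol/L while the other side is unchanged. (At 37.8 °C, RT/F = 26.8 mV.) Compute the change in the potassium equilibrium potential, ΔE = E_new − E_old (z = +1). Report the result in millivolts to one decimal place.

E_old = (26.8/1)·ln(8.52/129) = -72.83 mV
E_new = (26.8/1)·ln(6.03/129) = -82.09 mV
ΔE = -82.09 − (-72.83) = -9.26 mV

-9.3 mV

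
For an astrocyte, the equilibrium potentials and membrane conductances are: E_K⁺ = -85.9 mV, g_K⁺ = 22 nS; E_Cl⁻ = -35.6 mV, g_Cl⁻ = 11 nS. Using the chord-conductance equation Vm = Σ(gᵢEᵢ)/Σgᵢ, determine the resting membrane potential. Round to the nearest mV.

-69 mV

Σ gᵢEᵢ = 22·(-85.9) + 11·(-35.6) = -2281.40
Σ gᵢ = 22 + 11 = 33
Vm = -2281.40 / 33 = -69.13 mV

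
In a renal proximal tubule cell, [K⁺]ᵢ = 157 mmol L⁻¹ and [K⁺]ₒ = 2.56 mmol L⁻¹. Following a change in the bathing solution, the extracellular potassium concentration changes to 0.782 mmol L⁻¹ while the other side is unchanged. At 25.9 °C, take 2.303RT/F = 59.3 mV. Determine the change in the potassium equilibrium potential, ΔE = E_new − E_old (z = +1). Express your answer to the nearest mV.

E_old = (59.3/1)·log₁₀(2.56/157) = -106.01 mV
E_new = (59.3/1)·log₁₀(0.782/157) = -136.55 mV
ΔE = -136.55 − (-106.01) = -30.54 mV

-31 mV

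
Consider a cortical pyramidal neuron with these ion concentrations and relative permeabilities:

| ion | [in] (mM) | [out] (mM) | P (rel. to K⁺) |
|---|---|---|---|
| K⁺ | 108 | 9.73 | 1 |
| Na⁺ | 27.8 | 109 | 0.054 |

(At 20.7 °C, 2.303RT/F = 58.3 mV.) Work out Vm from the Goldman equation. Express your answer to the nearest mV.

-49 mV

Vm = 58.3 · log₁₀[(Σ P·[cation]ₒ + Σ P·[anion]ᵢ) / (Σ P·[cation]ᵢ + Σ P·[anion]ₒ)]
Numerator = 1×9.73 + 0.054×109 = 15.62
Denominator = 1×108 + 0.054×27.8 = 109.5
Vm = 58.3 · log₁₀(0.14261) = 58.3 × (-0.8458) = -49.31 mV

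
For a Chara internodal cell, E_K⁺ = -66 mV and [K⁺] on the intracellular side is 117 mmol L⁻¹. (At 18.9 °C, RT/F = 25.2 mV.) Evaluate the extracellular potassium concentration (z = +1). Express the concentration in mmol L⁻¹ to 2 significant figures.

8.5 mmol L⁻¹

Nernst: E = (25.2/1) · ln([out]/[in]), so ln([out]/[in]) = -66.0 × 1 / 25.2 = -2.6190.
[out]/[in] = e^(-2.6190) = 0.07287.
[out] = 0.07287 × 117 = 8.526 mmol L⁻¹.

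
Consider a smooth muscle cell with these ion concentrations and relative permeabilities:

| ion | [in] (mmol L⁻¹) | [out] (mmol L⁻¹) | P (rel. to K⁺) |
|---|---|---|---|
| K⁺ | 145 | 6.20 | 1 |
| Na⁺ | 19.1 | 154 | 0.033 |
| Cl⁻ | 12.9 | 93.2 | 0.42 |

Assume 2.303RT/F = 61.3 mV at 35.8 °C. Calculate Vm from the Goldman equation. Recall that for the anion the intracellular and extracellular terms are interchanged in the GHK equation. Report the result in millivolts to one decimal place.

Vm = 61.3 · log₁₀[(Σ P·[cation]ₒ + Σ P·[anion]ᵢ) / (Σ P·[cation]ᵢ + Σ P·[anion]ₒ)]
Numerator = 1×6.20 + 0.033×154 + 0.42×12.9 = 16.7
Denominator = 1×145 + 0.033×19.1 + 0.42×93.2 = 184.8
Vm = 61.3 · log₁₀(0.090381) = 61.3 × (-1.0439) = -63.99 mV

-64.0 mV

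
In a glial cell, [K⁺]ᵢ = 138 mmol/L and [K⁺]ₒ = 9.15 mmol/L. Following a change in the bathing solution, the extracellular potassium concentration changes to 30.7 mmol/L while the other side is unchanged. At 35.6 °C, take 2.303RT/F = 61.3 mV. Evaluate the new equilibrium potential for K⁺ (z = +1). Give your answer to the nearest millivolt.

-40 mV

After the shift: [K⁺]_out = 30.7, [K⁺]_in = 138 mmol/L.
E_new = (61.3/1)·log₁₀(30.7/138) = 61.30 · (-0.6527) = -40.01 mV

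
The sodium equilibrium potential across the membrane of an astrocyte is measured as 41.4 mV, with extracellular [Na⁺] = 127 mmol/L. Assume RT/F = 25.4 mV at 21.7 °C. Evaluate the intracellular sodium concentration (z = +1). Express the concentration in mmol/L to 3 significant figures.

24.9 mmol/L

Nernst: E = (25.4/1) · ln([out]/[in]), so ln([out]/[in]) = 41.4 × 1 / 25.4 = 1.6299.
[out]/[in] = e^(1.6299) = 5.103.
[in] = 127 / 5.103 = 24.89 mmol/L.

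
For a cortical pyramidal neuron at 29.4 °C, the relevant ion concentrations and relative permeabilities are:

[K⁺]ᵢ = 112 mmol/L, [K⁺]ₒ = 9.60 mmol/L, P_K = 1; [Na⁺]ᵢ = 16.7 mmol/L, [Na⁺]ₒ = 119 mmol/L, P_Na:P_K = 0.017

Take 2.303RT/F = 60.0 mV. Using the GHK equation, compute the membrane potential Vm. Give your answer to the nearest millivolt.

Vm = 60.0 · log₁₀[(Σ P·[cation]ₒ + Σ P·[anion]ᵢ) / (Σ P·[cation]ᵢ + Σ P·[anion]ₒ)]
Numerator = 1×9.60 + 0.017×119 = 11.62
Denominator = 1×112 + 0.017×16.7 = 112.3
Vm = 60.0 · log₁₀(0.10351) = 60.0 × (-0.9850) = -59.10 mV

-59 mV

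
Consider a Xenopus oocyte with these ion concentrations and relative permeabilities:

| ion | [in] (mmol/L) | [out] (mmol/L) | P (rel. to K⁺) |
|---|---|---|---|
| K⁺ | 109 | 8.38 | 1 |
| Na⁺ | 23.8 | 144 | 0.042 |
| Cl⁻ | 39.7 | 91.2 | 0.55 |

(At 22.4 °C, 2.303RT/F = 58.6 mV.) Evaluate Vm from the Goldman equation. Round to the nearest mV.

Vm = 58.6 · log₁₀[(Σ P·[cation]ₒ + Σ P·[anion]ᵢ) / (Σ P·[cation]ᵢ + Σ P·[anion]ₒ)]
Numerator = 1×8.38 + 0.042×144 + 0.55×39.7 = 36.26
Denominator = 1×109 + 0.042×23.8 + 0.55×91.2 = 160.2
Vm = 58.6 · log₁₀(0.22642) = 58.6 × (-0.6451) = -37.80 mV

-38 mV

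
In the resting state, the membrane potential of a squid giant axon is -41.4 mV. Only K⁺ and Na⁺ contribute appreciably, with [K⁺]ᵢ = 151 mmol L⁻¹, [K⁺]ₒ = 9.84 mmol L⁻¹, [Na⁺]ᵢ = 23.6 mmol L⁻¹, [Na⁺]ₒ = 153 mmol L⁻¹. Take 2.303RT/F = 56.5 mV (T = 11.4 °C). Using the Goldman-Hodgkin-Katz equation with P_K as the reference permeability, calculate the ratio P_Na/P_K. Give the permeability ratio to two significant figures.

0.12

Let α = P_Na/P_K. GHK: Vm = 56.5·log₁₀[(Kₒ + α·Naₒ)/(Kᵢ + α·Naᵢ)].
10^(Vm/56.5) = 10^(-41.4/56.5) = 0.18504
So 0.18504·(Kᵢ + α·Naᵢ) = Kₒ + α·Naₒ → α = (0.18504·151.0 − 9.84) / (153.0 − 0.18504·23.6)
α = (27.94 − 9.84) / (153.0 − 4.367) = 18.1/148.6 = 0.1218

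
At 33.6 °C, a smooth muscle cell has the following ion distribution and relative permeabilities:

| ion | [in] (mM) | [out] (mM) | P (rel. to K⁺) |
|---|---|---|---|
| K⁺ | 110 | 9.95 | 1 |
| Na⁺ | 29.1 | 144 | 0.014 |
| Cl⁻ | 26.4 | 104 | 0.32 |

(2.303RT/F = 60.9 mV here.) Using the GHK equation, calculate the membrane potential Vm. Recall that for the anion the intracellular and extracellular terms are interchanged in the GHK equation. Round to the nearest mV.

Vm = 60.9 · log₁₀[(Σ P·[cation]ₒ + Σ P·[anion]ᵢ) / (Σ P·[cation]ᵢ + Σ P·[anion]ₒ)]
Numerator = 1×9.95 + 0.014×144 + 0.32×26.4 = 20.41
Denominator = 1×110 + 0.014×29.1 + 0.32×104 = 143.7
Vm = 60.9 · log₁₀(0.14207) = 60.9 × (-0.8475) = -51.61 mV

-52 mV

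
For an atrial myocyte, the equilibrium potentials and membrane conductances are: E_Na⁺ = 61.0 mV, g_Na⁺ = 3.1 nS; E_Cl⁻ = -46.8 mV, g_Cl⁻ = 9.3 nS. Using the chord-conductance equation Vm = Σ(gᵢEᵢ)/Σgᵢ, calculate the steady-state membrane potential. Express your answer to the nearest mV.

Σ gᵢEᵢ = 3.1·(61.0) + 9.3·(-46.8) = -246.14
Σ gᵢ = 3.1 + 9.3 = 12.4
Vm = -246.14 / 12.4 = -19.85 mV

-20 mV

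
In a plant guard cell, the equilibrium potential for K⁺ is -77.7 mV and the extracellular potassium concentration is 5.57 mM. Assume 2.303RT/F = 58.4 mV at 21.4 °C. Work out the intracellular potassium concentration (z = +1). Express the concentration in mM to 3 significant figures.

119 mM

Nernst: E = (58.4/1) · log₁₀([out]/[in]), so log₁₀([out]/[in]) = -77.7 × 1 / 58.4 = -1.3305.
[out]/[in] = 10^(-1.3305) = 0.04672.
[in] = 5.57 / 0.04672 = 119.2 mM.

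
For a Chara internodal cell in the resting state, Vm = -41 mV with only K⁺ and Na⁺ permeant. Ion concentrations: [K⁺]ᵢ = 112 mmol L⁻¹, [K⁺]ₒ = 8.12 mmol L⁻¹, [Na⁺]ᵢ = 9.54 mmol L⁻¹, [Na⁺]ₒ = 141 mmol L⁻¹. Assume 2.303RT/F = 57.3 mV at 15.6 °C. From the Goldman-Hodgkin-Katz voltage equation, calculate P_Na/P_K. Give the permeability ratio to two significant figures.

Let α = P_Na/P_K. GHK: Vm = 57.3·log₁₀[(Kₒ + α·Naₒ)/(Kᵢ + α·Naᵢ)].
10^(Vm/57.3) = 10^(-41.0/57.3) = 0.19252
So 0.19252·(Kᵢ + α·Naᵢ) = Kₒ + α·Naₒ → α = (0.19252·112.0 − 8.12) / (141.0 − 0.19252·9.54)
α = (21.56 − 8.12) / (141.0 − 1.837) = 13.44/139.2 = 0.09659

0.097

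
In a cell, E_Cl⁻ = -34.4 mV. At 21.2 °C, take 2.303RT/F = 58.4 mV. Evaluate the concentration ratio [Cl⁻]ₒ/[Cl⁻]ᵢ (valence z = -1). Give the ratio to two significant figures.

3.9

log₁₀([out]/[in]) = E·z/(58.4) = -34.4 × -1 / 58.4 = 0.5890
[out]/[in] = 10^(0.5890) = 3.882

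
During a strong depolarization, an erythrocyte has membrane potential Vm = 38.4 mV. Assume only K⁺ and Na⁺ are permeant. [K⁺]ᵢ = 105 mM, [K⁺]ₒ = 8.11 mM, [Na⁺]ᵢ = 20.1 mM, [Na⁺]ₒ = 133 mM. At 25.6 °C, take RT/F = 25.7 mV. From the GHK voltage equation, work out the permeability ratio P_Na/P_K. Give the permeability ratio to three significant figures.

10.6

Let α = P_Na/P_K. GHK: Vm = 25.7·ln[(Kₒ + α·Naₒ)/(Kᵢ + α·Naᵢ)].
e^(Vm/25.7) = e^(38.4/25.7) = 4.4556
So 4.4556·(Kᵢ + α·Naᵢ) = Kₒ + α·Naₒ → α = (4.4556·105.0 − 8.11) / (133.0 − 4.4556·20.1)
α = (467.8 − 8.11) / (133.0 − 89.56) = 459.7/43.44 = 10.58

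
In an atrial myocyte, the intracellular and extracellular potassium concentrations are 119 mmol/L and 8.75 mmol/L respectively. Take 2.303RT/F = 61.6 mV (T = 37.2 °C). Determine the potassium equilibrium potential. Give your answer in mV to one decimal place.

-69.8 mV

E = (61.6/z) · log₁₀([K⁺]_out/[K⁺]_in) with z = +1.
= (61.6/1) · log₁₀(8.75/119) = 61.60 · log₁₀(0.07353)
= 61.60 · (-1.1335) = -69.83 mV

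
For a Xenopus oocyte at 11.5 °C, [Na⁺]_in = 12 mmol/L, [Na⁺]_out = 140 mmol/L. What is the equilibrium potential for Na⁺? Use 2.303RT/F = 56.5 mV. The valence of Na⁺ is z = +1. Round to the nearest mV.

60 mV

E = (56.5/z) · log₁₀([Na⁺]_out/[Na⁺]_in) with z = +1.
= (56.5/1) · log₁₀(140/12) = 56.50 · log₁₀(11.67)
= 56.50 · (1.0669) = 60.28 mV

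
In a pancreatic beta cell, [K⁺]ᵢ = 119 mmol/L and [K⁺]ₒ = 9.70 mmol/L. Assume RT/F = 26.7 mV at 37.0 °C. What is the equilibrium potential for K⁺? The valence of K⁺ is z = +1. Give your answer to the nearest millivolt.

-67 mV

E = (26.7/z) · ln([K⁺]_out/[K⁺]_in) with z = +1.
= (26.7/1) · ln(9.70/119) = 26.70 · ln(0.08151)
= 26.70 · (-2.5070) = -66.94 mV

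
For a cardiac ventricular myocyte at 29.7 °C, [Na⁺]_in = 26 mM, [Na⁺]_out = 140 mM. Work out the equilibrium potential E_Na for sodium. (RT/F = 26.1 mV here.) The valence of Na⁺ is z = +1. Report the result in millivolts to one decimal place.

43.9 mV

E = (26.1/z) · ln([Na⁺]_out/[Na⁺]_in) with z = +1.
= (26.1/1) · ln(140/26) = 26.10 · ln(5.385)
= 26.10 · (1.6835) = 43.94 mV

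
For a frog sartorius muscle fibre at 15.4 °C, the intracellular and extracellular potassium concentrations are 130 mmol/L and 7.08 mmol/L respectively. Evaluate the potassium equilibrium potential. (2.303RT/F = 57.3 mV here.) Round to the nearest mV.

E = (57.3/z) · log₁₀([K⁺]_out/[K⁺]_in) with z = +1.
= (57.3/1) · log₁₀(7.08/130) = 57.30 · log₁₀(0.05446)
= 57.30 · (-1.2639) = -72.42 mV

-72 mV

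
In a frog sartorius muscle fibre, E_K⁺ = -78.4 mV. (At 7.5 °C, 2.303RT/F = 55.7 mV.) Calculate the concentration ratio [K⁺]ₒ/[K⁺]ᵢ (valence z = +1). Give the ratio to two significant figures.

log₁₀([out]/[in]) = E·z/(55.7) = -78.4 × 1 / 55.7 = -1.4075
[out]/[in] = 10^(-1.4075) = 0.03913

0.039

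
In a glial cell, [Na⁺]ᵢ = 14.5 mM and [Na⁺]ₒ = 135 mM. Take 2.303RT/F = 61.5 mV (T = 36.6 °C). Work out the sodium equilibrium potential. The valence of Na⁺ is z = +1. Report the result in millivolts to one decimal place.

59.6 mV

E = (61.5/z) · log₁₀([Na⁺]_out/[Na⁺]_in) with z = +1.
= (61.5/1) · log₁₀(135/14.5) = 61.50 · log₁₀(9.31)
= 61.50 · (0.9690) = 59.59 mV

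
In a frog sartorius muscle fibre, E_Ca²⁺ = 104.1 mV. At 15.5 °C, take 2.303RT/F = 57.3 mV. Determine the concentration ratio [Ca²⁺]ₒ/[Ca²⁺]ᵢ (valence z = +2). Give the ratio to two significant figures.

log₁₀([out]/[in]) = E·z/(57.3) = 104.1 × 2 / 57.3 = 3.6335
[out]/[in] = 10^(3.6335) = 4300

4300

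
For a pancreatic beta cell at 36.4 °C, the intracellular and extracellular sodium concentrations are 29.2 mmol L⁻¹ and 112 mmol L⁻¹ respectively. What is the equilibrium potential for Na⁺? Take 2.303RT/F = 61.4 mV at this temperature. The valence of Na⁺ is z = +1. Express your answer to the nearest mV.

36 mV

E = (61.4/z) · log₁₀([Na⁺]_out/[Na⁺]_in) with z = +1.
= (61.4/1) · log₁₀(112/29.2) = 61.40 · log₁₀(3.836)
= 61.40 · (0.5838) = 35.85 mV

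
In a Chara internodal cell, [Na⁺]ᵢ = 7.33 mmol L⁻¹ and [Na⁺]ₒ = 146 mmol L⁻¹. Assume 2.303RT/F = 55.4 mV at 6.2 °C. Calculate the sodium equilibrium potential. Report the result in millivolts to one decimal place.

E = (55.4/z) · log₁₀([Na⁺]_out/[Na⁺]_in) with z = +1.
= (55.4/1) · log₁₀(146/7.33) = 55.40 · log₁₀(19.92)
= 55.40 · (1.2992) = 71.98 mV

72.0 mV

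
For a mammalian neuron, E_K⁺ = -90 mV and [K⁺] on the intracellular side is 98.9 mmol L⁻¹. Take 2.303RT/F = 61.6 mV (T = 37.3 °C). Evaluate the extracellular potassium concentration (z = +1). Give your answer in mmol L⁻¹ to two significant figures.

3.4 mmol L⁻¹

Nernst: E = (61.6/1) · log₁₀([out]/[in]), so log₁₀([out]/[in]) = -90.0 × 1 / 61.6 = -1.4610.
[out]/[in] = 10^(-1.4610) = 0.03459.
[out] = 0.03459 × 98.9 = 3.421 mmol L⁻¹.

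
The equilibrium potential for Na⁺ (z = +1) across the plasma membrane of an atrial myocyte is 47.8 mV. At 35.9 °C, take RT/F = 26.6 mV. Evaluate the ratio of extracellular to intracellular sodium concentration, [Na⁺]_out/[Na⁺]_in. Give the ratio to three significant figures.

ln([out]/[in]) = E·z/(26.6) = 47.8 × 1 / 26.6 = 1.7970
[out]/[in] = e^(1.7970) = 6.031

6.03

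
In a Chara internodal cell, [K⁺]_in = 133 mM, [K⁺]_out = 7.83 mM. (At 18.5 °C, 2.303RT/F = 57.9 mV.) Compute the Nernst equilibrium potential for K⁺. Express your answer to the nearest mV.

E = (57.9/z) · log₁₀([K⁺]_out/[K⁺]_in) with z = +1.
= (57.9/1) · log₁₀(7.83/133) = 57.90 · log₁₀(0.05887)
= 57.90 · (-1.2301) = -71.22 mV

-71 mV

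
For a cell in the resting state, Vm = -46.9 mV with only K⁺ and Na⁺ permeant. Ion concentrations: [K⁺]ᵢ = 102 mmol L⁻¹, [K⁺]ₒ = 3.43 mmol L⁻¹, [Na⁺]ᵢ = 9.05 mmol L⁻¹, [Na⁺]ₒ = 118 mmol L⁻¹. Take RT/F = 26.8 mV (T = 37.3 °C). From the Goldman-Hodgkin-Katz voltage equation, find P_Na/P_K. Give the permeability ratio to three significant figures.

Let α = P_Na/P_K. GHK: Vm = 26.8·ln[(Kₒ + α·Naₒ)/(Kᵢ + α·Naᵢ)].
e^(Vm/26.8) = e^(-46.9/26.8) = 0.17377
So 0.17377·(Kᵢ + α·Naᵢ) = Kₒ + α·Naₒ → α = (0.17377·102.0 − 3.43) / (118.0 − 0.17377·9.05)
α = (17.72 − 3.43) / (118.0 − 1.573) = 14.29/116.4 = 0.1228

0.123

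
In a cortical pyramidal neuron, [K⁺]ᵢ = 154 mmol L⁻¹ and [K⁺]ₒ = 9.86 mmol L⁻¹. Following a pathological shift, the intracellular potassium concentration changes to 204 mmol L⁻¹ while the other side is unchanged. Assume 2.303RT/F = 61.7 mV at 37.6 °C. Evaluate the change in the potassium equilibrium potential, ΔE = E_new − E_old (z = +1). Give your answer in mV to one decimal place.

-7.5 mV

E_old = (61.7/1)·log₁₀(9.86/154) = -73.65 mV
E_new = (61.7/1)·log₁₀(9.86/204) = -81.18 mV
ΔE = -81.18 − (-73.65) = -7.53 mV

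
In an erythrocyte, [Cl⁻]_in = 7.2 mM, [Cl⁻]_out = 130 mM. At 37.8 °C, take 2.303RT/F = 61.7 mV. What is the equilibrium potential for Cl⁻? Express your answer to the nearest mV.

-78 mV

E = (61.7/z) · log₁₀([Cl⁻]_out/[Cl⁻]_in) with z = -1.
For an anion, dividing by z = -1 reverses the sign.
= (61.7/-1) · log₁₀(130/7.2) = -61.70 · log₁₀(18.06)
= -61.70 · (1.2566) = -77.53 mV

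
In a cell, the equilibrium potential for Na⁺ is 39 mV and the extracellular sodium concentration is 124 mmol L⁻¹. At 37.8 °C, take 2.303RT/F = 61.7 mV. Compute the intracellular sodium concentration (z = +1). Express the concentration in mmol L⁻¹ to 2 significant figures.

Nernst: E = (61.7/1) · log₁₀([out]/[in]), so log₁₀([out]/[in]) = 39.0 × 1 / 61.7 = 0.6321.
[out]/[in] = 10^(0.6321) = 4.286.
[in] = 124 / 4.286 = 28.93 mmol L⁻¹.

29 mmol L⁻¹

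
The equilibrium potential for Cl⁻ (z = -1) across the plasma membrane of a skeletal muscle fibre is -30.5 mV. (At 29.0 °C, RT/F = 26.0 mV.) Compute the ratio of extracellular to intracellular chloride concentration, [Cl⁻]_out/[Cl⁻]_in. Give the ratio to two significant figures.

ln([out]/[in]) = E·z/(26.0) = -30.5 × -1 / 26.0 = 1.1731
[out]/[in] = e^(1.1731) = 3.232

3.2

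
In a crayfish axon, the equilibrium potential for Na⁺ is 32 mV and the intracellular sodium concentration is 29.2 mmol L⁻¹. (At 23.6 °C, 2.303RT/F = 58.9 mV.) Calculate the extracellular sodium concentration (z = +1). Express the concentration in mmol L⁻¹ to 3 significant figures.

102 mmol L⁻¹

Nernst: E = (58.9/1) · log₁₀([out]/[in]), so log₁₀([out]/[in]) = 32.0 × 1 / 58.9 = 0.5433.
[out]/[in] = 10^(0.5433) = 3.494.
[out] = 3.494 × 29.2 = 102 mmol L⁻¹.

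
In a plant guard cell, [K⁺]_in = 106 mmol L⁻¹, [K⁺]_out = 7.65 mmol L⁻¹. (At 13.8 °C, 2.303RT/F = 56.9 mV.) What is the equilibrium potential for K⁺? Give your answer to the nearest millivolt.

-65 mV

E = (56.9/z) · log₁₀([K⁺]_out/[K⁺]_in) with z = +1.
= (56.9/1) · log₁₀(7.65/106) = 56.90 · log₁₀(0.07217)
= 56.90 · (-1.1416) = -64.96 mV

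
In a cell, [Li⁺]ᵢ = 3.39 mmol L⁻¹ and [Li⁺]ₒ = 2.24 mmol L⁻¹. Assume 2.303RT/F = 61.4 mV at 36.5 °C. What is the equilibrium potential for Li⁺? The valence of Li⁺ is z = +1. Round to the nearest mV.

E = (61.4/z) · log₁₀([Li⁺]_out/[Li⁺]_in) with z = +1.
= (61.4/1) · log₁₀(2.24/3.39) = 61.40 · log₁₀(0.6608)
= 61.40 · (-0.1800) = -11.05 mV

-11 mV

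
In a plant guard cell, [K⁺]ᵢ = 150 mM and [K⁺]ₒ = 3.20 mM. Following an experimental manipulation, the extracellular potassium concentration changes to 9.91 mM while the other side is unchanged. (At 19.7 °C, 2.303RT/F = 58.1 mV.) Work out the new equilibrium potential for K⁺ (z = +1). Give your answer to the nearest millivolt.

-69 mV

After the shift: [K⁺]_out = 9.91, [K⁺]_in = 150 mM.
E_new = (58.1/1)·log₁₀(9.91/150) = 58.10 · (-1.1800) = -68.56 mV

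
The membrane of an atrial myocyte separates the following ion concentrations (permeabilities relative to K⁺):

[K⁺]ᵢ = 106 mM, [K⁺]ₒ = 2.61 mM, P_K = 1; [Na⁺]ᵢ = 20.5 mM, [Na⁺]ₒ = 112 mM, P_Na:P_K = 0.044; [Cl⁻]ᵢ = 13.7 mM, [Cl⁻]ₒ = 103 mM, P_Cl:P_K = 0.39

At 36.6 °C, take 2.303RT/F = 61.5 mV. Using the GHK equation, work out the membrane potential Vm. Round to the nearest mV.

Vm = 61.5 · log₁₀[(Σ P·[cation]ₒ + Σ P·[anion]ᵢ) / (Σ P·[cation]ᵢ + Σ P·[anion]ₒ)]
Numerator = 1×2.61 + 0.044×112 + 0.39×13.7 = 12.88
Denominator = 1×106 + 0.044×20.5 + 0.39×103 = 147.1
Vm = 61.5 · log₁₀(0.087583) = 61.5 × (-1.0576) = -65.04 mV

-65 mV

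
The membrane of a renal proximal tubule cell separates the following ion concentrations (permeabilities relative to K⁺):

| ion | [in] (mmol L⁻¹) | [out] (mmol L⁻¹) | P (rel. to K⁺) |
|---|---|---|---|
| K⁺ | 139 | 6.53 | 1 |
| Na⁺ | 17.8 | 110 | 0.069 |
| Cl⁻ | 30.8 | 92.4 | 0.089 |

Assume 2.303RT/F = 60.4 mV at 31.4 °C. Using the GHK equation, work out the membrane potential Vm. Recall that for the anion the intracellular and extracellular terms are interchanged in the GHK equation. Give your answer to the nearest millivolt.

-57 mV

Vm = 60.4 · log₁₀[(Σ P·[cation]ₒ + Σ P·[anion]ᵢ) / (Σ P·[cation]ᵢ + Σ P·[anion]ₒ)]
Numerator = 1×6.53 + 0.069×110 + 0.089×30.8 = 16.86
Denominator = 1×139 + 0.069×17.8 + 0.089×92.4 = 148.5
Vm = 60.4 · log₁₀(0.11358) = 60.4 × (-0.9447) = -57.06 mV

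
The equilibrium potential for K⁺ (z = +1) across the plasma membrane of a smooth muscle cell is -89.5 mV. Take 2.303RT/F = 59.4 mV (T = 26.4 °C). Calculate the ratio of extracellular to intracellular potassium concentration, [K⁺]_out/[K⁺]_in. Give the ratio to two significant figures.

log₁₀([out]/[in]) = E·z/(59.4) = -89.5 × 1 / 59.4 = -1.5067
[out]/[in] = 10^(-1.5067) = 0.03114

0.031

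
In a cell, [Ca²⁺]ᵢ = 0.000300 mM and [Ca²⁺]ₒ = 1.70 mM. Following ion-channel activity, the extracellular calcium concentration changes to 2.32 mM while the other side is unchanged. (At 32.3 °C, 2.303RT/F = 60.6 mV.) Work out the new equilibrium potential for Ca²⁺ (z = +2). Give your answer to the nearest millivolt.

After the shift: [Ca²⁺]_out = 2.32, [Ca²⁺]_in = 0.000300 mM.
E_new = (60.6/2)·log₁₀(2.32/0.000300) = 30.30 · (3.8884) = 117.82 mV

118 mV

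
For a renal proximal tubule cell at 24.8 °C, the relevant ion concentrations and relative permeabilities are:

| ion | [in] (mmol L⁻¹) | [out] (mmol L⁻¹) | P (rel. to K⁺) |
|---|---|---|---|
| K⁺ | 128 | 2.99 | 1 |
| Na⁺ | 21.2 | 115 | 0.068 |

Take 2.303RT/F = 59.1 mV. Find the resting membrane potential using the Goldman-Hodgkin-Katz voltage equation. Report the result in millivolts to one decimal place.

-63.7 mV

Vm = 59.1 · log₁₀[(Σ P·[cation]ₒ + Σ P·[anion]ᵢ) / (Σ P·[cation]ᵢ + Σ P·[anion]ₒ)]
Numerator = 1×2.99 + 0.068×115 = 10.81
Denominator = 1×128 + 0.068×21.2 = 129.4
Vm = 59.1 · log₁₀(0.083513) = 59.1 × (-1.0782) = -63.72 mV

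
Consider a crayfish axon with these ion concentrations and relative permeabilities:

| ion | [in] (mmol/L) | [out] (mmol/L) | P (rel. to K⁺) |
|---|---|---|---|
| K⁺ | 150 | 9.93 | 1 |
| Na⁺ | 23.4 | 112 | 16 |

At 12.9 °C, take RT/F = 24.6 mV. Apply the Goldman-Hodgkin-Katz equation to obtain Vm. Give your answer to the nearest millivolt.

30 mV

Vm = 24.6 · ln[(Σ P·[cation]ₒ + Σ P·[anion]ᵢ) / (Σ P·[cation]ᵢ + Σ P·[anion]ₒ)]
Numerator = 1×9.93 + 16×112 = 1802
Denominator = 1×150 + 16×23.4 = 524.4
Vm = 24.6 · ln(3.4362) = 24.6 × (1.2344) = 30.37 mV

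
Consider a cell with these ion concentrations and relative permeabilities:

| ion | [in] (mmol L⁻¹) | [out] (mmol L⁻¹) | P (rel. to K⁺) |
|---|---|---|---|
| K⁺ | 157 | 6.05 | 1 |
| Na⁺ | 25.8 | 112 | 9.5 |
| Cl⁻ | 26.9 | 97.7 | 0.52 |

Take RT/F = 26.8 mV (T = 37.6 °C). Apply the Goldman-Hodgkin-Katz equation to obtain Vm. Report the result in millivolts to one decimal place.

Vm = 26.8 · ln[(Σ P·[cation]ₒ + Σ P·[anion]ᵢ) / (Σ P·[cation]ᵢ + Σ P·[anion]ₒ)]
Numerator = 1×6.05 + 9.5×112 + 0.52×26.9 = 1084
Denominator = 1×157 + 9.5×25.8 + 0.52×97.7 = 452.9
Vm = 26.8 · ln(2.3935) = 26.8 × (0.8728) = 23.39 mV

23.4 mV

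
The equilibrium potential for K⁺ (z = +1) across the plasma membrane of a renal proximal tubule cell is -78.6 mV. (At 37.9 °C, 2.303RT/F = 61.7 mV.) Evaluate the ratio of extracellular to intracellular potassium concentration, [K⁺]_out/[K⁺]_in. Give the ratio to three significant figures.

0.0532

log₁₀([out]/[in]) = E·z/(61.7) = -78.6 × 1 / 61.7 = -1.2739
[out]/[in] = 10^(-1.2739) = 0.05322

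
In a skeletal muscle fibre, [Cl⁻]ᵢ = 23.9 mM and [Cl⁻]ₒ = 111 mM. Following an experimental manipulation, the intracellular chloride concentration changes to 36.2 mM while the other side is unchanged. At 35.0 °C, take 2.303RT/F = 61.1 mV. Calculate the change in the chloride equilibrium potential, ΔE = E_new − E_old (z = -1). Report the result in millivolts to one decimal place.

E_old = (61.1/-1)·log₁₀(111/23.9) = -40.75 mV
E_new = (61.1/-1)·log₁₀(111/36.2) = -29.73 mV
ΔE = -29.73 − (-40.75) = 11.02 mV

11.0 mV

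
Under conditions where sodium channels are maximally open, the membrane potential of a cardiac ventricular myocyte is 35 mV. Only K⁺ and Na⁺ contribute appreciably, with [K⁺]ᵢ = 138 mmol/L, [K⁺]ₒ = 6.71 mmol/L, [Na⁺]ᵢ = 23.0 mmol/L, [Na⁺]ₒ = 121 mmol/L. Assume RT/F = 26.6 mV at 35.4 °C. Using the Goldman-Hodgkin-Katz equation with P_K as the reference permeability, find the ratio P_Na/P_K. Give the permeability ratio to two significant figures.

14

Let α = P_Na/P_K. GHK: Vm = 26.6·ln[(Kₒ + α·Naₒ)/(Kᵢ + α·Naᵢ)].
e^(Vm/26.6) = e^(35.0/26.6) = 3.7277
So 3.7277·(Kᵢ + α·Naᵢ) = Kₒ + α·Naₒ → α = (3.7277·138.0 − 6.71) / (121.0 − 3.7277·23.0)
α = (514.4 − 6.71) / (121.0 − 85.74) = 507.7/35.26 = 14.4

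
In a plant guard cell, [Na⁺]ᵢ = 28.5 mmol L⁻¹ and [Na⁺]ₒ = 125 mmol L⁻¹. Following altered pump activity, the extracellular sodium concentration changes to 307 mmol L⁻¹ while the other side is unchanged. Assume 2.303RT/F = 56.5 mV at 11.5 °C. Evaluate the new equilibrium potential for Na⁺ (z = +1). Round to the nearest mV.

58 mV

After the shift: [Na⁺]_out = 307, [Na⁺]_in = 28.5 mmol L⁻¹.
E_new = (56.5/1)·log₁₀(307/28.5) = 56.50 · (1.0323) = 58.32 mV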